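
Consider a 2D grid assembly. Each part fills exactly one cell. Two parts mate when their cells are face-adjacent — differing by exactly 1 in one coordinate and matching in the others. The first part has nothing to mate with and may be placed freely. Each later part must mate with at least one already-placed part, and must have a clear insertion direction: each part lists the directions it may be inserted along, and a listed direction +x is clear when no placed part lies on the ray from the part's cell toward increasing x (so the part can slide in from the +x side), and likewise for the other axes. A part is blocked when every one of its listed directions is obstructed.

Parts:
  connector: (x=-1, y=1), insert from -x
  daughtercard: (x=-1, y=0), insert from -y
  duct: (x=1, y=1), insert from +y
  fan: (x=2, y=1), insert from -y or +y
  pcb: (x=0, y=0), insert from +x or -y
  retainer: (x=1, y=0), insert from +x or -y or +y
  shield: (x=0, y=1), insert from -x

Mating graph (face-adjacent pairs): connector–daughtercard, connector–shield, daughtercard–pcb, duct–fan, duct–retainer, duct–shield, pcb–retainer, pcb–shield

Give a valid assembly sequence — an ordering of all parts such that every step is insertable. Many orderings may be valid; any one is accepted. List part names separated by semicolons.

duct; retainer; fan; shield; connector; daughtercard; pcb

1. duct@(1, 1) [+y clear] — {duct}
2. retainer@(1, 0) [+x clear] — {duct, retainer}
3. fan@(2, 1) [-y clear] — {duct, fan, retainer}
4. shield@(0, 1) [-x clear] — {duct, fan, retainer, shield}
5. connector@(-1, 1) [-x clear] — {connector, duct, fan, retainer, shield}
6. daughtercard@(-1, 0) [-y clear] — {connector, daughtercard, duct, fan, retainer, shield}
7. pcb@(0, 0) [-y clear] — {connector, daughtercard, duct, fan, pcb, retainer, shield}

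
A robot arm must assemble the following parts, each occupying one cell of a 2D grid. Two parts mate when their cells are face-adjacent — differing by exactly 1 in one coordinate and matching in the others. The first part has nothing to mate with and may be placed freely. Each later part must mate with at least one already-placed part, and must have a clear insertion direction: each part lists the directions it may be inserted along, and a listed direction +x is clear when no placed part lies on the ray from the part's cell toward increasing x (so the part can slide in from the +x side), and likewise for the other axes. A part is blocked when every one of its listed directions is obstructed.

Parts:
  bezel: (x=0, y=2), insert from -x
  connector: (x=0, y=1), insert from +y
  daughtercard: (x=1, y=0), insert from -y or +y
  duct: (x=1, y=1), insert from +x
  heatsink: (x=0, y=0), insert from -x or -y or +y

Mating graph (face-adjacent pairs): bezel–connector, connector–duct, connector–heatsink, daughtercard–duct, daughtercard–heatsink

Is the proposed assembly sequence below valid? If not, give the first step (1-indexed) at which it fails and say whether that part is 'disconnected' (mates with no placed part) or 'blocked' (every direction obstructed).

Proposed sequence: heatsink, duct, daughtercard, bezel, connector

Invalid at step 2 (disconnected)

1. heatsink@(0, 0) [-x clear] — {heatsink}
2. duct@(1, 1) — no placed neighbour ⇒ disconnected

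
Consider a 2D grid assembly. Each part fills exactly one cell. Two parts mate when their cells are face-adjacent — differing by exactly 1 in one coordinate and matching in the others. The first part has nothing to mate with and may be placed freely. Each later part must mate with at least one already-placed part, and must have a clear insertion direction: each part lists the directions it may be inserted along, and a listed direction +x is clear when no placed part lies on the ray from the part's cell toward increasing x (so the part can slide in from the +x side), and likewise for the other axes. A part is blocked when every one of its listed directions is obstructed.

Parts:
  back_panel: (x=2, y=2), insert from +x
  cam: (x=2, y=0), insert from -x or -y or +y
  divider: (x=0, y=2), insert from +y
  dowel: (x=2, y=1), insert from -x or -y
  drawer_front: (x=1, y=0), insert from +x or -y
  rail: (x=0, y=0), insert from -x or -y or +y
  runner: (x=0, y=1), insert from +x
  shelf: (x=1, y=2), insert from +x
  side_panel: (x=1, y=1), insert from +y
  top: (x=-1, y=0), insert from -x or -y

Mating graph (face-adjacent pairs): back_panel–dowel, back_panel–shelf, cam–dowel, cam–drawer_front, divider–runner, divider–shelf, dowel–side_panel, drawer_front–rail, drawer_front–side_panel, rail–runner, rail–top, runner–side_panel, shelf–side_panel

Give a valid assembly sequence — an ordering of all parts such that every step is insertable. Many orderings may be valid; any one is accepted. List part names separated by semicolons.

drawer_front; rail; top; runner; side_panel; shelf; dowel; cam; divider; back_panel

1. drawer_front@(1, 0) [+x clear] — {drawer_front}
2. rail@(0, 0) [-x clear] — {drawer_front, rail}
3. top@(-1, 0) [-x clear] — {drawer_front, rail, top}
4. runner@(0, 1) [+x clear] — {drawer_front, rail, runner, top}
5. side_panel@(1, 1) [+y clear] — {drawer_front, rail, runner, side_panel, top}
6. shelf@(1, 2) [+x clear] — {drawer_front, rail, runner, shelf, side_panel, top}
7. dowel@(2, 1) [-y clear] — {dowel, drawer_front, rail, runner, shelf, side_panel, top}
8. cam@(2, 0) [-y clear] — {cam, dowel, drawer_front, rail, runner, shelf, side_panel, top}
9. divider@(0, 2) [+y clear] — {cam, divider, dowel, drawer_front, rail, runner, shelf, side_panel, top}
10. back_panel@(2, 2) [+x clear] — {back_panel, cam, divider, dowel, drawer_front, rail, runner, shelf, side_panel, top}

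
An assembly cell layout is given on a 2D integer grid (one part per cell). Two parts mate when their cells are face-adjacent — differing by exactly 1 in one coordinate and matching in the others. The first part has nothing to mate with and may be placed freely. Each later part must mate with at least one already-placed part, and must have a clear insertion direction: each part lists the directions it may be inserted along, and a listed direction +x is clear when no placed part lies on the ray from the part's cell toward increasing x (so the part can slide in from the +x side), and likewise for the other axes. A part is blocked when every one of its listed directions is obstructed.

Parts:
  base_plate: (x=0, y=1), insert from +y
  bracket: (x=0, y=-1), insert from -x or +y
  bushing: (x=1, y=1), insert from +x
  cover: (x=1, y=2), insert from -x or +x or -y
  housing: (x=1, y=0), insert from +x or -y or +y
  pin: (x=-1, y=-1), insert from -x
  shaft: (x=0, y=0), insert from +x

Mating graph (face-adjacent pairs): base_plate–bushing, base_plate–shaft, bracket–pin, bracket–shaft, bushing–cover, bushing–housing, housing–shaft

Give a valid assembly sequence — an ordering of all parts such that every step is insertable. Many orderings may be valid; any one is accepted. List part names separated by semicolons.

1. base_plate@(0, 1) [+y clear] — {base_plate}
2. bushing@(1, 1) [+x clear] — {base_plate, bushing}
3. cover@(1, 2) [-x clear] — {base_plate, bushing, cover}
4. shaft@(0, 0) [+x clear] — {base_plate, bushing, cover, shaft}
5. bracket@(0, -1) [-x clear] — {base_plate, bracket, bushing, cover, shaft}
6. housing@(1, 0) [+x clear] — {base_plate, bracket, bushing, cover, housing, shaft}
7. pin@(-1, -1) [-x clear] — {base_plate, bracket, bushing, cover, housing, pin, shaft}

base_plate; bushing; cover; shaft; bracket; housing; pin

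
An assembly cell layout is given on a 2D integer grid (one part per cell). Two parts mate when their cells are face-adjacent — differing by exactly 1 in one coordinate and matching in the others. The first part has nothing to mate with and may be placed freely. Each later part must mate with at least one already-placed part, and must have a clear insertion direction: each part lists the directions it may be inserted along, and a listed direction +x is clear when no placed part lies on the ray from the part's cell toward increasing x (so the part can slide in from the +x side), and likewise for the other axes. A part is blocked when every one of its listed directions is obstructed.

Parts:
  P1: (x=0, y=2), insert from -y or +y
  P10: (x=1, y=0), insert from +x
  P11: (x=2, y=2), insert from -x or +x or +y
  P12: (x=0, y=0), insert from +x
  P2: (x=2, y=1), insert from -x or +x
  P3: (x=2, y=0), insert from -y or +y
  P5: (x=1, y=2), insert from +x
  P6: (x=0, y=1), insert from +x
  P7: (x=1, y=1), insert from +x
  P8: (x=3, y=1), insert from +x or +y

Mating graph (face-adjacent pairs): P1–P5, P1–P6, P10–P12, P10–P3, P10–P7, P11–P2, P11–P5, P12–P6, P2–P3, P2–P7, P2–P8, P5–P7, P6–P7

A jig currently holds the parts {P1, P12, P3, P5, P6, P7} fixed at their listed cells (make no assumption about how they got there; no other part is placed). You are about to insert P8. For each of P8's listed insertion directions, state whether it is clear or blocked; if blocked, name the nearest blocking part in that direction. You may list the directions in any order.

+x: clear; +y: clear

+x: ray from P8(3, 1) has no placed part ⇒ clear
+y: ray from P8(3, 1) has no placed part ⇒ clear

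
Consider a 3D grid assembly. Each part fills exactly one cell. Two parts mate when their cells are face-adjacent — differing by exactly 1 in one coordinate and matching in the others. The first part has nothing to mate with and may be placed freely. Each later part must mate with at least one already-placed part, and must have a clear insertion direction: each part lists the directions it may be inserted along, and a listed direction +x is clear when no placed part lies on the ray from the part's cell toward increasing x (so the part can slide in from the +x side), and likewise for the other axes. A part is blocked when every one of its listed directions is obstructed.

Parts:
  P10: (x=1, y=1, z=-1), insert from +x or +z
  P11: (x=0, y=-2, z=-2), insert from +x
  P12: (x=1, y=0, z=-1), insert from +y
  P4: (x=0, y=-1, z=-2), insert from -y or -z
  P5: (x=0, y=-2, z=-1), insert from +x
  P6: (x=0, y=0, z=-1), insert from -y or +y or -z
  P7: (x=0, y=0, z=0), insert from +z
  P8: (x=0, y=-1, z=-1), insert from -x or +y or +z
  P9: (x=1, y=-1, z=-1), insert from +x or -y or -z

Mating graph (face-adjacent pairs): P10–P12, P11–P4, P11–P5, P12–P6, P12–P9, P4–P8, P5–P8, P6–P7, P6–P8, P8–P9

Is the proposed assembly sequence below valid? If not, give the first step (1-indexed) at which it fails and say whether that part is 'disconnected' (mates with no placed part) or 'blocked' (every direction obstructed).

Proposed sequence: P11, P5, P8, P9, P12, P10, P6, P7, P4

Valid

1. P11@(0, -2, -2) [+x clear] — {P11}
2. P5@(0, -2, -1) [+x clear] — {P11, P5}
3. P8@(0, -1, -1) [-x clear] — {P11, P5, P8}
4. P9@(1, -1, -1) [+x clear] — {P11, P5, P8, P9}
5. P12@(1, 0, -1) [+y clear] — {P11, P12, P5, P8, P9}
6. P10@(1, 1, -1) [+x clear] — {P10, P11, P12, P5, P8, P9}
7. P6@(0, 0, -1) [+y clear] — {P10, P11, P12, P5, P6, P8, P9}
8. P7@(0, 0, 0) [+z clear] — {P10, P11, P12, P5, P6, P7, P8, P9}
9. P4@(0, -1, -2) [-z clear] — {P10, P11, P12, P4, P5, P6, P7, P8, P9}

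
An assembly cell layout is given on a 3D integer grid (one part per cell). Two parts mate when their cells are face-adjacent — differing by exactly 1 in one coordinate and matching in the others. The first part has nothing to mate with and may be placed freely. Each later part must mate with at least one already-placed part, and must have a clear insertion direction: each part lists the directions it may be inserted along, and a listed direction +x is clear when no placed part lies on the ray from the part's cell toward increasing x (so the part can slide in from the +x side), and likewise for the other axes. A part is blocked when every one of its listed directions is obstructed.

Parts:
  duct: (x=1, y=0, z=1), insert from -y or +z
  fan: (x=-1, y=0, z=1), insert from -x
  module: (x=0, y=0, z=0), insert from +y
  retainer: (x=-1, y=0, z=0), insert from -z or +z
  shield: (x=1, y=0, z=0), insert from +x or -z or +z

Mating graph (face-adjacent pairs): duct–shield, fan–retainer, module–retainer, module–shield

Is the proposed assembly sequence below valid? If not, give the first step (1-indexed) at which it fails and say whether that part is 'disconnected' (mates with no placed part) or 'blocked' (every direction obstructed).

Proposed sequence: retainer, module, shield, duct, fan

1. retainer@(-1, 0, 0) [-z clear] — {retainer}
2. module@(0, 0, 0) [+y clear] — {module, retainer}
3. shield@(1, 0, 0) [+x clear] — {module, retainer, shield}
4. duct@(1, 0, 1) [-y clear] — {duct, module, retainer, shield}
5. fan@(-1, 0, 1) [-x clear] — {duct, fan, module, retainer, shield}

Valid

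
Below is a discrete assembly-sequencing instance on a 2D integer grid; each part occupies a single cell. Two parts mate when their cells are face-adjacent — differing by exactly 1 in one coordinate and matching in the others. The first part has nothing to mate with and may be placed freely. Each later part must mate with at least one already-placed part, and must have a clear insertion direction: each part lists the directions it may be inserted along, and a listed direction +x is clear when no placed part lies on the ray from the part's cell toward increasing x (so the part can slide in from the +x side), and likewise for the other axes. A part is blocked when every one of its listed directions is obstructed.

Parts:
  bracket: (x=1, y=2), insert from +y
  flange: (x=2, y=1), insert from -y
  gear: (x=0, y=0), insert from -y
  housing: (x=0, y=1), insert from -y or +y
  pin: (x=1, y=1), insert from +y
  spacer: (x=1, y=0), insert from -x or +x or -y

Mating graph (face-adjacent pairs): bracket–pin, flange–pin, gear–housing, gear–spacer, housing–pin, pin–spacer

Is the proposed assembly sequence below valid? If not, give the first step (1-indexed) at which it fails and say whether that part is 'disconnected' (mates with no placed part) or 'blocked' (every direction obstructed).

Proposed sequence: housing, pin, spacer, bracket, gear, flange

1. housing@(0, 1) [-y clear] — {housing}
2. pin@(1, 1) [+y clear] — {housing, pin}
3. spacer@(1, 0) [-x clear] — {housing, pin, spacer}
4. bracket@(1, 2) [+y clear] — {bracket, housing, pin, spacer}
5. gear@(0, 0) [-y clear] — {bracket, gear, housing, pin, spacer}
6. flange@(2, 1) [-y clear] — {bracket, flange, gear, housing, pin, spacer}

Valid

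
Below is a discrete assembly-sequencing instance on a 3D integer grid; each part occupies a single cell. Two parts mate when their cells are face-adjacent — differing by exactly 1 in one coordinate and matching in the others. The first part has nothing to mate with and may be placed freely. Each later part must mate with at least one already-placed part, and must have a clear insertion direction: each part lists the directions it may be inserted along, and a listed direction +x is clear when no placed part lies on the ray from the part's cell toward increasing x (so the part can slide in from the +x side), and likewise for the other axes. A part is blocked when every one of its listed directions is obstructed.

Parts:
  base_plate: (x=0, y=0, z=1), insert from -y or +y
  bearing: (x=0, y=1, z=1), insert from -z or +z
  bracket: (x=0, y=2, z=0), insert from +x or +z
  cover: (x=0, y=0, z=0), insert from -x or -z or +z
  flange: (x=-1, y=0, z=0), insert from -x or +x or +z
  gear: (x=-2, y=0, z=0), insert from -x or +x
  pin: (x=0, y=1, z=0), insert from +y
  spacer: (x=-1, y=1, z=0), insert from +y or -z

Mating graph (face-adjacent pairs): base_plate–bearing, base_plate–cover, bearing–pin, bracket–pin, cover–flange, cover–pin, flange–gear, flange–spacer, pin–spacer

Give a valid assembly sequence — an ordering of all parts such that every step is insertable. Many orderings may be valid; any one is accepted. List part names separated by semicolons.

1. spacer@(-1, 1, 0) [+y clear] — {spacer}
2. pin@(0, 1, 0) [+y clear] — {pin, spacer}
3. cover@(0, 0, 0) [-x clear] — {cover, pin, spacer}
4. base_plate@(0, 0, 1) [-y clear] — {base_plate, cover, pin, spacer}
5. bearing@(0, 1, 1) [+z clear] — {base_plate, bearing, cover, pin, spacer}
6. flange@(-1, 0, 0) [-x clear] — {base_plate, bearing, cover, flange, pin, spacer}
7. gear@(-2, 0, 0) [-x clear] — {base_plate, bearing, cover, flange, gear, pin, spacer}
8. bracket@(0, 2, 0) [+x clear] — {base_plate, bearing, bracket, cover, flange, gear, pin, spacer}

spacer; pin; cover; base_plate; bearing; flange; gear; bracket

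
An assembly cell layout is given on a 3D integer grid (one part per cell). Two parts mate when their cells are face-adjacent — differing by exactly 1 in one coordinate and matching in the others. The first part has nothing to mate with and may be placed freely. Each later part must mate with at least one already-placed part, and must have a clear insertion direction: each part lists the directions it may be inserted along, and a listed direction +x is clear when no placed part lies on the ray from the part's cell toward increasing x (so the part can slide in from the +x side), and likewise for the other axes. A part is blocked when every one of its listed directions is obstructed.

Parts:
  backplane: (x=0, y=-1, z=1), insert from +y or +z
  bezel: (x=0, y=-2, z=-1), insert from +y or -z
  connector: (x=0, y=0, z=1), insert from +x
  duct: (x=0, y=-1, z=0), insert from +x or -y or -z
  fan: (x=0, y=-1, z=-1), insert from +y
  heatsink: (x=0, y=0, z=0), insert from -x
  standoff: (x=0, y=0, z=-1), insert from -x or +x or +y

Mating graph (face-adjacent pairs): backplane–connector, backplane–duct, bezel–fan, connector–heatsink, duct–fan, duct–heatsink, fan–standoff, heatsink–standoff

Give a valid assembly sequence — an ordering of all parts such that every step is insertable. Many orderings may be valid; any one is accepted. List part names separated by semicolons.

1. connector@(0, 0, 1) [+x clear] — {connector}
2. heatsink@(0, 0, 0) [-x clear] — {connector, heatsink}
3. duct@(0, -1, 0) [+x clear] — {connector, duct, heatsink}
4. fan@(0, -1, -1) [+y clear] — {connector, duct, fan, heatsink}
5. standoff@(0, 0, -1) [-x clear] — {connector, duct, fan, heatsink, standoff}
6. backplane@(0, -1, 1) [+z clear] — {backplane, connector, duct, fan, heatsink, standoff}
7. bezel@(0, -2, -1) [-z clear] — {backplane, bezel, connector, duct, fan, heatsink, standoff}

connector; heatsink; duct; fan; standoff; backplane; bezel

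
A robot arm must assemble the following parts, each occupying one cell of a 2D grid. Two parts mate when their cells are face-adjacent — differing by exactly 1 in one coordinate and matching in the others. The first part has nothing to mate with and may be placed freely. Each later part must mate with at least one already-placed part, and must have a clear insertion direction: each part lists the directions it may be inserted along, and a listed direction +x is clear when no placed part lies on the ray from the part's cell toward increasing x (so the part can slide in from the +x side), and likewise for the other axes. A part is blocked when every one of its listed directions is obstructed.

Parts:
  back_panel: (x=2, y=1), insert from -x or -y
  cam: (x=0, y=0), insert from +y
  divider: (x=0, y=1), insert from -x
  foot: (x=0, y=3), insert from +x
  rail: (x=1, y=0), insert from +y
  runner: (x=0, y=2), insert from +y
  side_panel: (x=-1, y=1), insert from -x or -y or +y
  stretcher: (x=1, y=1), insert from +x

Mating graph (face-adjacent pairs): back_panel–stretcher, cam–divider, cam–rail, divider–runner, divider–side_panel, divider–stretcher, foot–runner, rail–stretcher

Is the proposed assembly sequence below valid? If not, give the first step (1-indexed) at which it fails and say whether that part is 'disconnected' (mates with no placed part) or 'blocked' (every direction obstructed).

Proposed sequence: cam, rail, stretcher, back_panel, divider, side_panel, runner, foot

1. cam@(0, 0) [+y clear] — {cam}
2. rail@(1, 0) [+y clear] — {cam, rail}
3. stretcher@(1, 1) [+x clear] — {cam, rail, stretcher}
4. back_panel@(2, 1) [-y clear] — {back_panel, cam, rail, stretcher}
5. divider@(0, 1) [-x clear] — {back_panel, cam, divider, rail, stretcher}
6. side_panel@(-1, 1) [-x clear] — {back_panel, cam, divider, rail, side_panel, stretcher}
7. runner@(0, 2) [+y clear] — {back_panel, cam, divider, rail, runner, side_panel, stretcher}
8. foot@(0, 3) [+x clear] — {back_panel, cam, divider, foot, rail, runner, side_panel, stretcher}

Valid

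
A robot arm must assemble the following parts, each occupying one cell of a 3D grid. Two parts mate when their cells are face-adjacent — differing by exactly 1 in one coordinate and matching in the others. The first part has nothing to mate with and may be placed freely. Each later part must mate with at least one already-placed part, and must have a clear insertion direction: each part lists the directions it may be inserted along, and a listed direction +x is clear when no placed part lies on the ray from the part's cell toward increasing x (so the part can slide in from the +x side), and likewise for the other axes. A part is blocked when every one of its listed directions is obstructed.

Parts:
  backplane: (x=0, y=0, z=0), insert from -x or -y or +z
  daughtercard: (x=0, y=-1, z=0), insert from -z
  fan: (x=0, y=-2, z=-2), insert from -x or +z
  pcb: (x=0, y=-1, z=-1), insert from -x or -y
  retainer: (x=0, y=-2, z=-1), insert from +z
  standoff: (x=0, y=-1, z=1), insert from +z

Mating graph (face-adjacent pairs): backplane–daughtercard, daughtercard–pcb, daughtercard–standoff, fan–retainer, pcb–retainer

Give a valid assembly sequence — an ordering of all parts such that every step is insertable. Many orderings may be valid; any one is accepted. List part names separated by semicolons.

backplane; daughtercard; pcb; retainer; fan; standoff

1. backplane@(0, 0, 0) [-x clear] — {backplane}
2. daughtercard@(0, -1, 0) [-z clear] — {backplane, daughtercard}
3. pcb@(0, -1, -1) [-x clear] — {backplane, daughtercard, pcb}
4. retainer@(0, -2, -1) [+z clear] — {backplane, daughtercard, pcb, retainer}
5. fan@(0, -2, -2) [-x clear] — {backplane, daughtercard, fan, pcb, retainer}
6. standoff@(0, -1, 1) [+z clear] — {backplane, daughtercard, fan, pcb, retainer, standoff}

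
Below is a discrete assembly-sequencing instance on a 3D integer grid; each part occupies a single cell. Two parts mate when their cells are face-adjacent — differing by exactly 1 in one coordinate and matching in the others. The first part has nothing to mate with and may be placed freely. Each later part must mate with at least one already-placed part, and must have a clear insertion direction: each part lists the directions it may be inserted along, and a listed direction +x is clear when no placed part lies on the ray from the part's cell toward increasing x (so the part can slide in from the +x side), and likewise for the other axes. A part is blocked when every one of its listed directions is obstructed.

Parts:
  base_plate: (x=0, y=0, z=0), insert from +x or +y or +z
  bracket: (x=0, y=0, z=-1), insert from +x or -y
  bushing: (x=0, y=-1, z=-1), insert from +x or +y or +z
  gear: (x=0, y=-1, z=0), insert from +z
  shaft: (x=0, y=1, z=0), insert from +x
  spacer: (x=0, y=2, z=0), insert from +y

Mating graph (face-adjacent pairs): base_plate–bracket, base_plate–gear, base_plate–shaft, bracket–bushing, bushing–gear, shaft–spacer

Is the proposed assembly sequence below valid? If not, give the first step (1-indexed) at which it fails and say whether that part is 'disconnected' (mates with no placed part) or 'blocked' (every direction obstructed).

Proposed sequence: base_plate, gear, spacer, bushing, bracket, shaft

1. base_plate@(0, 0, 0) [+x clear] — {base_plate}
2. gear@(0, -1, 0) [+z clear] — {base_plate, gear}
3. spacer@(0, 2, 0) — no placed neighbour ⇒ disconnected

Invalid at step 3 (disconnected)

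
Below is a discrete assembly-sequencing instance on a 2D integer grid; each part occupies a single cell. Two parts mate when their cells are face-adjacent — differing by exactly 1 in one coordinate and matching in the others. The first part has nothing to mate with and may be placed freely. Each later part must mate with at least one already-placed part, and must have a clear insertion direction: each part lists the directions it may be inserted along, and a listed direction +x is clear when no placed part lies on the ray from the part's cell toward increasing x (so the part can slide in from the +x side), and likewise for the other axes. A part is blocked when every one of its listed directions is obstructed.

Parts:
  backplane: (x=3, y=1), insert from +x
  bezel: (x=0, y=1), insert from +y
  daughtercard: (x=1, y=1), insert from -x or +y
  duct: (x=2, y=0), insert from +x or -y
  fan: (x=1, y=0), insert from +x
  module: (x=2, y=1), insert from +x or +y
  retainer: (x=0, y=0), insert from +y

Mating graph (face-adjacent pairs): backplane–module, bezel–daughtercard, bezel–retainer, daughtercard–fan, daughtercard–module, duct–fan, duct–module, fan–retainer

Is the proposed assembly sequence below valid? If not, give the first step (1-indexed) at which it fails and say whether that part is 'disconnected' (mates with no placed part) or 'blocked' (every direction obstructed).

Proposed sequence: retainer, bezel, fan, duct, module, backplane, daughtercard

Valid

1. retainer@(0, 0) [+y clear] — {retainer}
2. bezel@(0, 1) [+y clear] — {bezel, retainer}
3. fan@(1, 0) [+x clear] — {bezel, fan, retainer}
4. duct@(2, 0) [+x clear] — {bezel, duct, fan, retainer}
5. module@(2, 1) [+x clear] — {bezel, duct, fan, module, retainer}
6. backplane@(3, 1) [+x clear] — {backplane, bezel, duct, fan, module, retainer}
7. daughtercard@(1, 1) [+y clear] — {backplane, bezel, daughtercard, duct, fan, module, retainer}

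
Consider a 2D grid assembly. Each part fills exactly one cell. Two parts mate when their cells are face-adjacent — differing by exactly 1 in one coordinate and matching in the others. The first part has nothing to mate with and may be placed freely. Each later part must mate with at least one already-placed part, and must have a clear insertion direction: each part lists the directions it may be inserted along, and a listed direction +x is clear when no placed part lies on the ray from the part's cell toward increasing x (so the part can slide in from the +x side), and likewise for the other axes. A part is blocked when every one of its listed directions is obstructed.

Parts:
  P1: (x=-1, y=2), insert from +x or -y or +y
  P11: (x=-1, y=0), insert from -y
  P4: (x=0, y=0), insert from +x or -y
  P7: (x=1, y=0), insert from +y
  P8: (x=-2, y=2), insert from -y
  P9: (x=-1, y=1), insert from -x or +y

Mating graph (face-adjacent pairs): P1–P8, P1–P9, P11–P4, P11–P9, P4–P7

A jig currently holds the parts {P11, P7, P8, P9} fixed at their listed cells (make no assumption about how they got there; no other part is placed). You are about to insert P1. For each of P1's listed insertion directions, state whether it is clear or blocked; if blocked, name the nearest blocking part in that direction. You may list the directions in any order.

+x: clear; +y: clear; -y: blocked by P9

+x: ray from P1(-1, 2) has no placed part ⇒ clear
-y: nearest on ray is P9@(-1, 1) ⇒ blocked
+y: ray from P1(-1, 2) has no placed part ⇒ clear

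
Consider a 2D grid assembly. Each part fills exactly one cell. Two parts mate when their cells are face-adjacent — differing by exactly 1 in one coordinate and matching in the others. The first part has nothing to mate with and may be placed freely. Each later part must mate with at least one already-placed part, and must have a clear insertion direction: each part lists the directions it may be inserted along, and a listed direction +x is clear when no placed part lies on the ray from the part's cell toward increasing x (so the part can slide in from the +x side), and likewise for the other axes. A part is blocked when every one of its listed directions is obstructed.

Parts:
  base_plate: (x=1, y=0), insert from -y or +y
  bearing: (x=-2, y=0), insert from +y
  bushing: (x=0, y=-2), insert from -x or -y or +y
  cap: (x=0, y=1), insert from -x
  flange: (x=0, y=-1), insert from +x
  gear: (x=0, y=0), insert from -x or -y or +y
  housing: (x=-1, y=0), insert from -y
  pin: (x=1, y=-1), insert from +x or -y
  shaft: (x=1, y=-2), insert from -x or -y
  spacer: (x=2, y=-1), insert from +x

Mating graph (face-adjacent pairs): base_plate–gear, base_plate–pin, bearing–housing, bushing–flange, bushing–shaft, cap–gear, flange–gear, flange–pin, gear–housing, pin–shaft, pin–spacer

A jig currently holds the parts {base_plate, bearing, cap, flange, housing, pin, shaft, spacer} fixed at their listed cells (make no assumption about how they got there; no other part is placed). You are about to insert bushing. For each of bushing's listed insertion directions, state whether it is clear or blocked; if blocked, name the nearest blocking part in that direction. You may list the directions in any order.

-x: ray from bushing(0, -2) has no placed part ⇒ clear
-y: ray from bushing(0, -2) has no placed part ⇒ clear
+y: nearest on ray is flange@(0, -1) ⇒ blocked

+y: blocked by flange; -x: clear; -y: clear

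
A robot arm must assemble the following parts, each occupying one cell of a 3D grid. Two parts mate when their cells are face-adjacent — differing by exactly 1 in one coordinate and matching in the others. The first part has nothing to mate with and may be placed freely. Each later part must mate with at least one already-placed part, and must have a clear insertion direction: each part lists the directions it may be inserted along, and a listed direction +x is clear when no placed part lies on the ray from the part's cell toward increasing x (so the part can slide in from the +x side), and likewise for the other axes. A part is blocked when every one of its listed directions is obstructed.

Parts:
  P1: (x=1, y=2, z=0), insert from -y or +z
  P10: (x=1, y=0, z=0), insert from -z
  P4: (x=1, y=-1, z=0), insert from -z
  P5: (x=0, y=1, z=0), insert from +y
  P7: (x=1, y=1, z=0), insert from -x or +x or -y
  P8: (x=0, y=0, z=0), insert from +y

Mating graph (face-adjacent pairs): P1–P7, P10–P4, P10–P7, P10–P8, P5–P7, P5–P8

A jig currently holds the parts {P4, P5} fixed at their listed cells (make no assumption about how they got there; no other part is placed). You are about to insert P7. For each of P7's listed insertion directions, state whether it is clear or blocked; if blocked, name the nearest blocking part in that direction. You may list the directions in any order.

-x: nearest on ray is P5@(0, 1, 0) ⇒ blocked
+x: ray from P7(1, 1, 0) has no placed part ⇒ clear
-y: nearest on ray is P4@(1, -1, 0) ⇒ blocked

+x: clear; -x: blocked by P5; -y: blocked by P4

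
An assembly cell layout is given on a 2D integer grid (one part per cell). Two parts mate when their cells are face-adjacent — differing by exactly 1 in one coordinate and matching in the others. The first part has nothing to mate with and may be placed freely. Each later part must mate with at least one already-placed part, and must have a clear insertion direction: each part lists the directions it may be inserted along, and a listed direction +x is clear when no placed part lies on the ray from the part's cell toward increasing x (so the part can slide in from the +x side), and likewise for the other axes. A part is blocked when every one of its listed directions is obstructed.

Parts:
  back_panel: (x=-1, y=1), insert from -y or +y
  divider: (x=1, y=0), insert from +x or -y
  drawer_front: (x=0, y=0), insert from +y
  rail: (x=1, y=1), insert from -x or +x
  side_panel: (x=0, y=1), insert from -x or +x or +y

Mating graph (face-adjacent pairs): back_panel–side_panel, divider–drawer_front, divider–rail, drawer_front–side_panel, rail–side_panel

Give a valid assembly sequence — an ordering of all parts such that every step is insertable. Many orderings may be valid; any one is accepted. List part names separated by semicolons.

drawer_front; side_panel; rail; divider; back_panel

1. drawer_front@(0, 0) [+y clear] — {drawer_front}
2. side_panel@(0, 1) [-x clear] — {drawer_front, side_panel}
3. rail@(1, 1) [+x clear] — {drawer_front, rail, side_panel}
4. divider@(1, 0) [+x clear] — {divider, drawer_front, rail, side_panel}
5. back_panel@(-1, 1) [-y clear] — {back_panel, divider, drawer_front, rail, side_panel}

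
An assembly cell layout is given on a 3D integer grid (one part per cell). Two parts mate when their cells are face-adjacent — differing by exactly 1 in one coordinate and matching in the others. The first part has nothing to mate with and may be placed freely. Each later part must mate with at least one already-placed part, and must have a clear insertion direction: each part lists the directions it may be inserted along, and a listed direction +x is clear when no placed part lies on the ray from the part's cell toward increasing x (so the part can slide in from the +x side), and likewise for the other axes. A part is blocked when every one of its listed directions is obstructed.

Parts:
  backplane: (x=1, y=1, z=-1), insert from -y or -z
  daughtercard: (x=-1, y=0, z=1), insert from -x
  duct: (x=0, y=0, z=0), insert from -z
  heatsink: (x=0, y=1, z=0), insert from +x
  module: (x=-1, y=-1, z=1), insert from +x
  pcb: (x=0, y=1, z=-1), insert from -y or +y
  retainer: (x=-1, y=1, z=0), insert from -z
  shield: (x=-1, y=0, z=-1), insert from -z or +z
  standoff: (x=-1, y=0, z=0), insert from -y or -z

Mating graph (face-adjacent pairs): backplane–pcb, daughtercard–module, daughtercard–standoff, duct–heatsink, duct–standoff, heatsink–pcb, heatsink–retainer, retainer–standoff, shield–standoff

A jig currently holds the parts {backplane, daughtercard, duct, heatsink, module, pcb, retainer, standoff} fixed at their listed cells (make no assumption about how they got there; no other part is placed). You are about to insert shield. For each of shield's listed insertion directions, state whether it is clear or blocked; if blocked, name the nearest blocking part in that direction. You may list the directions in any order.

+z: blocked by standoff; -z: clear

-z: ray from shield(-1, 0, -1) has no placed part ⇒ clear
+z: nearest on ray is standoff@(-1, 0, 0) ⇒ blocked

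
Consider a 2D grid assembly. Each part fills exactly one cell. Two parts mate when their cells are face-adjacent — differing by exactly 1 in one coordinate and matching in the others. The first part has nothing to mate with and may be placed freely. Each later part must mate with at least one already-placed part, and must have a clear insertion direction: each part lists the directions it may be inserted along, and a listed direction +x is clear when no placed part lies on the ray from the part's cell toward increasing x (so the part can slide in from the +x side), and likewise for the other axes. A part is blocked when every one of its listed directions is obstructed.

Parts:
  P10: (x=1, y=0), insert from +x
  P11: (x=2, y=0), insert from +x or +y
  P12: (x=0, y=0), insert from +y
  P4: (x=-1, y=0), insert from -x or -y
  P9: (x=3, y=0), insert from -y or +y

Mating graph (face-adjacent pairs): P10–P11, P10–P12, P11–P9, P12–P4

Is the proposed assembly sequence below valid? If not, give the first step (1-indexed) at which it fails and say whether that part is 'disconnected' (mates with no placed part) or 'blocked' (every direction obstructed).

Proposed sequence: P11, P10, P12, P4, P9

1. P11@(2, 0) [+x clear] — {P11}
2. P10@(1, 0) — +x all obstructed ⇒ blocked

Invalid at step 2 (blocked)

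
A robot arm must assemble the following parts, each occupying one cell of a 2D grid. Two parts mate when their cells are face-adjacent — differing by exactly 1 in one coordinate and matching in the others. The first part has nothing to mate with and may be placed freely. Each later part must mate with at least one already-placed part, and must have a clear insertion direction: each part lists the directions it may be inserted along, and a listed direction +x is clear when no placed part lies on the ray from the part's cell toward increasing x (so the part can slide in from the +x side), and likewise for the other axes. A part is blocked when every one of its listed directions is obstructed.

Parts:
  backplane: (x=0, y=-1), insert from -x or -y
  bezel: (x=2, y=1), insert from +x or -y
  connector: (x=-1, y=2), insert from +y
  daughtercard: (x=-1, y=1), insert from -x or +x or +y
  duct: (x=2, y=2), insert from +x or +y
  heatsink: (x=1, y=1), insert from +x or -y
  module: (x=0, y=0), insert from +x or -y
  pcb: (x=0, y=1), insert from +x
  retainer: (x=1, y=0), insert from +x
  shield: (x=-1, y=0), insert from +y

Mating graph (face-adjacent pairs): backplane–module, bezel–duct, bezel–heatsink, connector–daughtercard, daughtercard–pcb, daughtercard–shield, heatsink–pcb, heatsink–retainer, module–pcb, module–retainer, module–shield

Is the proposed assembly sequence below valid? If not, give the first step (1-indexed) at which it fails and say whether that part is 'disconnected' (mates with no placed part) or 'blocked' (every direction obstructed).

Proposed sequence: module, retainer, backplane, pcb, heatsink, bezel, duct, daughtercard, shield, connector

Invalid at step 9 (blocked)

1. module@(0, 0) [+x clear] — {module}
2. retainer@(1, 0) [+x clear] — {module, retainer}
3. backplane@(0, -1) [-x clear] — {backplane, module, retainer}
4. pcb@(0, 1) [+x clear] — {backplane, module, pcb, retainer}
5. heatsink@(1, 1) [+x clear] — {backplane, heatsink, module, pcb, retainer}
6. bezel@(2, 1) [+x clear] — {backplane, bezel, heatsink, module, pcb, retainer}
7. duct@(2, 2) [+x clear] — {backplane, bezel, duct, heatsink, module, pcb, retainer}
8. daughtercard@(-1, 1) [-x clear] — {backplane, bezel, daughtercard, duct, heatsink, module, pcb, retainer}
9. shield@(-1, 0) — +y all obstructed ⇒ blocked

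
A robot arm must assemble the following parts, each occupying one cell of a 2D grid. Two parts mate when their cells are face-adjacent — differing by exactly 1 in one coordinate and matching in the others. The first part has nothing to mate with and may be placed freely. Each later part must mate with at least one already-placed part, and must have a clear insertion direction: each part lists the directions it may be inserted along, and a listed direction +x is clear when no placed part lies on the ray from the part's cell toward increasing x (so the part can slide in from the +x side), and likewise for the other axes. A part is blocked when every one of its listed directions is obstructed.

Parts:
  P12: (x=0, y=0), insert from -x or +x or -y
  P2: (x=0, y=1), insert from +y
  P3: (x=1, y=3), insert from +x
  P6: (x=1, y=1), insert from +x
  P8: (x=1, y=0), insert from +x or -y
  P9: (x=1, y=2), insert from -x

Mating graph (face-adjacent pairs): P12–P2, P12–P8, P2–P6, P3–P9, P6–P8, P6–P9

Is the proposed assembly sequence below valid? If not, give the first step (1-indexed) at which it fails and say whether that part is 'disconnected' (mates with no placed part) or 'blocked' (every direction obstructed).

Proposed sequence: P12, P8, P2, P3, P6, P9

Invalid at step 4 (disconnected)

1. P12@(0, 0) [-x clear] — {P12}
2. P8@(1, 0) [+x clear] — {P12, P8}
3. P2@(0, 1) [+y clear] — {P12, P2, P8}
4. P3@(1, 3) — no placed neighbour ⇒ disconnected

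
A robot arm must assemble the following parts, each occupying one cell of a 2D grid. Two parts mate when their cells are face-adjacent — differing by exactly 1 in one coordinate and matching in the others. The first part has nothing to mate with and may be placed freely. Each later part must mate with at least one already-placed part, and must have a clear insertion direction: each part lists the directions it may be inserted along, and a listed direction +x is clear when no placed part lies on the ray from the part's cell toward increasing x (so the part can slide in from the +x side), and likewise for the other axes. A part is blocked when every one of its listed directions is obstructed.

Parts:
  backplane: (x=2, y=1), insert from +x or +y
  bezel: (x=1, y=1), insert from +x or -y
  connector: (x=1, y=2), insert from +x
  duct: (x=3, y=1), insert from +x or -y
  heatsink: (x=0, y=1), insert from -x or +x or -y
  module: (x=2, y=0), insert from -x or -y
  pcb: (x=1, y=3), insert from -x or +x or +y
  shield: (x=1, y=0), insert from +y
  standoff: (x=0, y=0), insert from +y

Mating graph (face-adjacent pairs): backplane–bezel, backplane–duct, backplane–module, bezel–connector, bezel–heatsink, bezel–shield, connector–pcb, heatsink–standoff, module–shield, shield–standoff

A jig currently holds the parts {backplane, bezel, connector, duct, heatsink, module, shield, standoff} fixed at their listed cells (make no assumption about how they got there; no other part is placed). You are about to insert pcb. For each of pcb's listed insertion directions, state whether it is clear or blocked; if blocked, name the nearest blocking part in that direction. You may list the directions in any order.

+x: clear; +y: clear; -x: clear

-x: ray from pcb(1, 3) has no placed part ⇒ clear
+x: ray from pcb(1, 3) has no placed part ⇒ clear
+y: ray from pcb(1, 3) has no placed part ⇒ clear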